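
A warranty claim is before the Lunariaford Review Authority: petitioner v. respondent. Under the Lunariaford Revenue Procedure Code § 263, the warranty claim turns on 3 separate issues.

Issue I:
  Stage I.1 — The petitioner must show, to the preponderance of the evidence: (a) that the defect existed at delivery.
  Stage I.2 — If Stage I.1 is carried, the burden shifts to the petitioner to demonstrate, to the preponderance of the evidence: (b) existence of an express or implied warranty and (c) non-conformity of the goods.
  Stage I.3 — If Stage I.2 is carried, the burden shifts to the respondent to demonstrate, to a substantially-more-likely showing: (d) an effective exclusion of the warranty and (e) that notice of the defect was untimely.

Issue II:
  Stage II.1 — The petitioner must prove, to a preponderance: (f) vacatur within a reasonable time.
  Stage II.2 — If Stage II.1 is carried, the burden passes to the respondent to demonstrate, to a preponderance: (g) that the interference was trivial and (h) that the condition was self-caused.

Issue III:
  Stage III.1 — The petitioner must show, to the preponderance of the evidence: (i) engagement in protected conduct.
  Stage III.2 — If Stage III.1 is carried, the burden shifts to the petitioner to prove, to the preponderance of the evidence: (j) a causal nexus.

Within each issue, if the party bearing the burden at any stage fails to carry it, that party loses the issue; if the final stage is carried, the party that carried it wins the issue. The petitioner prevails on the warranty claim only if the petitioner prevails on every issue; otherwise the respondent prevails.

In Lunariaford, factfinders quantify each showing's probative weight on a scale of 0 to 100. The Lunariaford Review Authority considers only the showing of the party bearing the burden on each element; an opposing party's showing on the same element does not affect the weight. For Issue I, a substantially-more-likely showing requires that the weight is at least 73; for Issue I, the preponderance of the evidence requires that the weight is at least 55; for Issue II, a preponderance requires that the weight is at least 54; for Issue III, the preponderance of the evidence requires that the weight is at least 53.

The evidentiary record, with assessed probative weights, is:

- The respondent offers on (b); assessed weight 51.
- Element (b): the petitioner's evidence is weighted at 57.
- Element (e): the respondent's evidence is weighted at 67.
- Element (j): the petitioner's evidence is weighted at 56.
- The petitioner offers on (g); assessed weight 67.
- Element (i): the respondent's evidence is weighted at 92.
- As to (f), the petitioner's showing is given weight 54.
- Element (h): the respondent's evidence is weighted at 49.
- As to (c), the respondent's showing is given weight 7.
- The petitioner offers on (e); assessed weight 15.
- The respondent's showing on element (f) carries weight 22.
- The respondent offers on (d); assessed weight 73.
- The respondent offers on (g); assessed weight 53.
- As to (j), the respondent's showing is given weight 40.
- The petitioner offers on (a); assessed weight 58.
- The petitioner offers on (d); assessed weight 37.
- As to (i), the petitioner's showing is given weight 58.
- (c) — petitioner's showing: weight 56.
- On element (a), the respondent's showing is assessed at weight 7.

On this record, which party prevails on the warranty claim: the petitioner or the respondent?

petitioner

— Issue I —
At Stage I.1 the petitioner must meet the preponderance of the evidence (weight is at least 55): on (a) the weight is 58 (the respondent's 7 is given no effect), which does reach 55, so (a) meets the standard.
  Stage I.1 is satisfied; the petitioner continues to bear the burden.
At Stage I.2 the petitioner must meet the preponderance of the evidence (weight is at least 55): on (b) the weight is 57 (the respondent's 51 is given no effect), ≥ 55, so (b) meets the standard; on (c) the weight is 56 (the respondent's 7 is given no effect), which does reach 55, so (c) meets the standard.
  Stage I.2 is satisfied; the onus moves to the respondent.
At Stage I.3 the respondent must meet a substantially-more-likely showing (weight is at least 73): on (d) the weight is 73 (the petitioner's 37 is given no effect), which does reach 73, so (d) meets the standard; on (e) the weight is 67 (the petitioner's 15 is given no effect), < 73, so (e) does not meet the standard.
  Stage I.3 not carried; the respondent fails its burden.
The analysis ends at Stage I.3; the petitioner prevails on this issue.
— Issue II —
Stage II.1 (petitioner, a preponderance, weight is at least 54): (f) 54 (respondent's 22 disregarded) ≥ 54 — meets.
  Stage II.1 is satisfied; the onus moves to the respondent.
Stage II.2 (respondent, a preponderance, weight is at least 54): (g) 53 (petitioner's 67 disregarded) < 54 — fails; (h) 49 < 54 — fails.
  The respondent does not carry Stage II.2.
So the petitioner prevails on this issue.
— Issue III —
Stage III.1 — burden on petitioner; standard: the preponderance of the evidence (weight is at least 53).
    (i): 58 (respondent's 92 disregarded) ≥ 53 [met]
  Stage III.1 carried; the burden remains with the petitioner.
Stage III.2 — burden on petitioner; standard: the preponderance of the evidence (weight is at least 53).
    (j): 56 (respondent's 40 disregarded) ≥ 53 [met]
  All elements met at the final stage.
With every stage satisfied, the petitioner prevails on this issue.
Per-issue: Issue I → petitioner; Issue II → petitioner; Issue III → petitioner. The petitioner must prevail on every issue; overall, the petitioner prevails.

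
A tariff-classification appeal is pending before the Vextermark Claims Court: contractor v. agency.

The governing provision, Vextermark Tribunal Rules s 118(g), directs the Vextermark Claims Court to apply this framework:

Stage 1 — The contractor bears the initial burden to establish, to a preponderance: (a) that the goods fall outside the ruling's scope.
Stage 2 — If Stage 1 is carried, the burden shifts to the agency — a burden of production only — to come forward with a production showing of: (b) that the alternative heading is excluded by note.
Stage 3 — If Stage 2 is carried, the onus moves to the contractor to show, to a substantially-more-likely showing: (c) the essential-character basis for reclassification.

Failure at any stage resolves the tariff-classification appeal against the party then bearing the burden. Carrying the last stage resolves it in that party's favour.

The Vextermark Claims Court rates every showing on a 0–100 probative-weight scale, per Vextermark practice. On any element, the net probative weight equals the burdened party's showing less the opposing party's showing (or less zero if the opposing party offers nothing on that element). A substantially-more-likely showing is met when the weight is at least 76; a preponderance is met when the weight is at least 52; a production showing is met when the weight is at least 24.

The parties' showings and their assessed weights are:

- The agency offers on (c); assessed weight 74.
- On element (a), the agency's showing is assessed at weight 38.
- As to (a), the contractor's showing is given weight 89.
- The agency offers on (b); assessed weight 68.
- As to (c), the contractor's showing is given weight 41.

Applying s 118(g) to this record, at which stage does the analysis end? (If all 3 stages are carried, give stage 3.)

stage 1

At Stage 1 the contractor must meet a preponderance (weight is at least 52): on (a) the weight is 89 less the opposing 38 gives net 51, which does not reach 52, so (a) does not meet the standard.
  The contractor does not carry Stage 1.
The analysis ends at Stage 1; the agency prevails.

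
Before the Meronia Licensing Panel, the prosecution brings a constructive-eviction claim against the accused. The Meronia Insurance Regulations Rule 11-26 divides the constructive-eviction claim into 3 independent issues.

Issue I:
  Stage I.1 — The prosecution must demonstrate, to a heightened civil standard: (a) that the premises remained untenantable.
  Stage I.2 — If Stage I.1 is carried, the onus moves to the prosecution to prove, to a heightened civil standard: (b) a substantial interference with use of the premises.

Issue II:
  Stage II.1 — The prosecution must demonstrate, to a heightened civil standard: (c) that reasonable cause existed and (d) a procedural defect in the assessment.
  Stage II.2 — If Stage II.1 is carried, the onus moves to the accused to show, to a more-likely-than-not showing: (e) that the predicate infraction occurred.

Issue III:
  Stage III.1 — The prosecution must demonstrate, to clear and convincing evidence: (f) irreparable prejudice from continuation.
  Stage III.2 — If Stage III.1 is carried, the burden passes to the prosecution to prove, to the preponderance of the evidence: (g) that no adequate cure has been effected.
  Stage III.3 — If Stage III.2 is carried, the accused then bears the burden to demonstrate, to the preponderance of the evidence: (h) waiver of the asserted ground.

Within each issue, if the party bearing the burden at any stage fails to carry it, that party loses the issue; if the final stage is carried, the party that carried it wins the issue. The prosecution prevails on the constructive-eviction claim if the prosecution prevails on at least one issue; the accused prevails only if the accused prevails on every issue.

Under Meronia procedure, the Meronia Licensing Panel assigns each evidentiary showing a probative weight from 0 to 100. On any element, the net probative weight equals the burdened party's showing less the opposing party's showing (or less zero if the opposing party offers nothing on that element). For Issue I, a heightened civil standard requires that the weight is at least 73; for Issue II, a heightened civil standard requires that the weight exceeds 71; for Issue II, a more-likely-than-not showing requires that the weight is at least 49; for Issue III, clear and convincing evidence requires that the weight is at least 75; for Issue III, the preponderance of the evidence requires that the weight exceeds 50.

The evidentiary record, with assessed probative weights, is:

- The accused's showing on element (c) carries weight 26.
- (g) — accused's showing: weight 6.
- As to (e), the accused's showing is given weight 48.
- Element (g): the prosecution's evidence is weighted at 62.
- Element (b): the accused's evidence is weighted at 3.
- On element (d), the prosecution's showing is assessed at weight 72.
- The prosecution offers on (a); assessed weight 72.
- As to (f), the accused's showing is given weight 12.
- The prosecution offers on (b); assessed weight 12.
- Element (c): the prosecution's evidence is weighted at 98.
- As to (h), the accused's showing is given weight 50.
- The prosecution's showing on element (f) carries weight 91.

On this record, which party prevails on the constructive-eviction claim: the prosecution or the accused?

— Issue I —
Stage I.1 — burden on prosecution; standard: a heightened civil standard (weight is at least 73).
    (a): 72 < 73 [not met]
  Stage I.1 not carried; the prosecution fails its burden.
The accused prevails on this issue.
— Issue II —
Stage II.1 (prosecution, a heightened civil standard, weight exceeds 71): (c) net 98−26=72 > 71 — meets; (d) 72 > 71 — meets.
  Stage II.1 is satisfied; the onus moves to the accused.
Stage II.2 (accused, a more-likely-than-not showing, weight is at least 49): (e) 48 < 49 — fails.
  Not every element is met, so the accused fails to carry Stage II.2.
So the prosecution prevails on this issue.
— Issue III —
At Stage III.1 the prosecution must meet clear and convincing evidence (weight is at least 75): on (f) the weight is 91 less the opposing 12 gives net 79, which does reach 75, so (f) meets the standard.
  Stage III.1 is satisfied; the prosecution continues to bear the burden.
At Stage III.2 the prosecution must meet the preponderance of the evidence (weight exceeds 50): on (g) the weight is 62 less the opposing 6 gives net 56, > 50, so (g) meets the standard.
  All elements met. The burden passes to the accused.
At Stage III.3 the accused must meet the preponderance of the evidence (weight exceeds 50): on (h) the weight is 50, ≤ 50, so (h) does not meet the standard.
  The accused does not carry Stage III.3.
So the prosecution prevails on this issue.
Per-issue: Issue I → accused; Issue II → prosecution; Issue III → prosecution. The prosecution must prevail on at least one issue; overall, the prosecution prevails.

prosecution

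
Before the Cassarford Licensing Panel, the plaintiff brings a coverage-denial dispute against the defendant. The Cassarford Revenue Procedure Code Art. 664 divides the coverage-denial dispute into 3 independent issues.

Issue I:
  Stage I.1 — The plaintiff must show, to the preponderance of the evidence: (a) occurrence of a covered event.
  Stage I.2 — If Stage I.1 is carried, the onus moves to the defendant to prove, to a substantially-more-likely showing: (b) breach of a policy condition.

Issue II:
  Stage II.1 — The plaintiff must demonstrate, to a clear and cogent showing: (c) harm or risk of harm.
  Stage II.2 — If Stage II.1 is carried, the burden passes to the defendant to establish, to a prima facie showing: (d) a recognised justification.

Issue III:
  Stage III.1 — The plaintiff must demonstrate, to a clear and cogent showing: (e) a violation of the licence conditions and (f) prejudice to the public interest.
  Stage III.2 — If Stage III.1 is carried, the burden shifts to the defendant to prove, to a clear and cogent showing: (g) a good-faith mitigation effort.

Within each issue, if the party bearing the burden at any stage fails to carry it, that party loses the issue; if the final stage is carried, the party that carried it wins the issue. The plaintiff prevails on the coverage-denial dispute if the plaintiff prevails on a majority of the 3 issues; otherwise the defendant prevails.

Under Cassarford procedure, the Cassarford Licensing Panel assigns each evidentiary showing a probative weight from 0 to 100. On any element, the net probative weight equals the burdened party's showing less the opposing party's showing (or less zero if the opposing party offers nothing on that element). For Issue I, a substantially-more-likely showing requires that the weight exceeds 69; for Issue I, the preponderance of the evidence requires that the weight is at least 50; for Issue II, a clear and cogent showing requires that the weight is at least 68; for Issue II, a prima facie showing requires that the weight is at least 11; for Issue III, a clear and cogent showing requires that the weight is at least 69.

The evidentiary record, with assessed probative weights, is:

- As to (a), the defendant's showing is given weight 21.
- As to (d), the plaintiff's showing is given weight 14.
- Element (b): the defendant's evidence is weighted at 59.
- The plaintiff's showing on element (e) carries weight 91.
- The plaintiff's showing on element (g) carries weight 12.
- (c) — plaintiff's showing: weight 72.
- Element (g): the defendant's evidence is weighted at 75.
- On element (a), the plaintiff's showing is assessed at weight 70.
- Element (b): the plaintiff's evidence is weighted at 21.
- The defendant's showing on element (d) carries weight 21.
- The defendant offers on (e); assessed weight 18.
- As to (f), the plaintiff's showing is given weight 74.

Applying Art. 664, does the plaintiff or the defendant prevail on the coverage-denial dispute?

— Issue I —
Stage I.1 (plaintiff, the preponderance of the evidence, weight is at least 50): (a) net 70−21=49 < 50 — fails.
  Not every element is met, so the plaintiff fails to carry Stage I.1.
The analysis ends at Stage I.1; the defendant prevails on this issue.
— Issue II —
At Stage II.1 the plaintiff must meet a clear and cogent showing (weight is at least 68): on (c) the weight is 72, ≥ 68, so (c) meets the standard.
  Stage II.1 is satisfied; the onus moves to the defendant.
At Stage II.2 the defendant must meet a prima facie showing (weight is at least 11): on (d) the weight is 21 less the opposing 14 gives net 7, < 11, so (d) does not meet the standard.
  Stage II.2 not carried; the defendant fails its burden.
The analysis ends at Stage II.2; the plaintiff prevails on this issue.
— Issue III —
Stage III.1 (plaintiff, a clear and cogent showing, weight is at least 69): (e) net 91−18=73 ≥ 69 — meets; (f) 74 ≥ 69 — meets.
  Stage III.1 is satisfied; the onus moves to the defendant.
Stage III.2 (defendant, a clear and cogent showing, weight is at least 69): (g) net 75−12=63 < 69 — fails.
  Stage III.2 not carried; the defendant fails its burden.
The analysis ends at Stage III.2; the plaintiff prevails on this issue.
Per-issue: Issue I → defendant; Issue II → plaintiff; Issue III → plaintiff. The plaintiff must prevail on a majority of issues; overall, the plaintiff prevails.

plaintiff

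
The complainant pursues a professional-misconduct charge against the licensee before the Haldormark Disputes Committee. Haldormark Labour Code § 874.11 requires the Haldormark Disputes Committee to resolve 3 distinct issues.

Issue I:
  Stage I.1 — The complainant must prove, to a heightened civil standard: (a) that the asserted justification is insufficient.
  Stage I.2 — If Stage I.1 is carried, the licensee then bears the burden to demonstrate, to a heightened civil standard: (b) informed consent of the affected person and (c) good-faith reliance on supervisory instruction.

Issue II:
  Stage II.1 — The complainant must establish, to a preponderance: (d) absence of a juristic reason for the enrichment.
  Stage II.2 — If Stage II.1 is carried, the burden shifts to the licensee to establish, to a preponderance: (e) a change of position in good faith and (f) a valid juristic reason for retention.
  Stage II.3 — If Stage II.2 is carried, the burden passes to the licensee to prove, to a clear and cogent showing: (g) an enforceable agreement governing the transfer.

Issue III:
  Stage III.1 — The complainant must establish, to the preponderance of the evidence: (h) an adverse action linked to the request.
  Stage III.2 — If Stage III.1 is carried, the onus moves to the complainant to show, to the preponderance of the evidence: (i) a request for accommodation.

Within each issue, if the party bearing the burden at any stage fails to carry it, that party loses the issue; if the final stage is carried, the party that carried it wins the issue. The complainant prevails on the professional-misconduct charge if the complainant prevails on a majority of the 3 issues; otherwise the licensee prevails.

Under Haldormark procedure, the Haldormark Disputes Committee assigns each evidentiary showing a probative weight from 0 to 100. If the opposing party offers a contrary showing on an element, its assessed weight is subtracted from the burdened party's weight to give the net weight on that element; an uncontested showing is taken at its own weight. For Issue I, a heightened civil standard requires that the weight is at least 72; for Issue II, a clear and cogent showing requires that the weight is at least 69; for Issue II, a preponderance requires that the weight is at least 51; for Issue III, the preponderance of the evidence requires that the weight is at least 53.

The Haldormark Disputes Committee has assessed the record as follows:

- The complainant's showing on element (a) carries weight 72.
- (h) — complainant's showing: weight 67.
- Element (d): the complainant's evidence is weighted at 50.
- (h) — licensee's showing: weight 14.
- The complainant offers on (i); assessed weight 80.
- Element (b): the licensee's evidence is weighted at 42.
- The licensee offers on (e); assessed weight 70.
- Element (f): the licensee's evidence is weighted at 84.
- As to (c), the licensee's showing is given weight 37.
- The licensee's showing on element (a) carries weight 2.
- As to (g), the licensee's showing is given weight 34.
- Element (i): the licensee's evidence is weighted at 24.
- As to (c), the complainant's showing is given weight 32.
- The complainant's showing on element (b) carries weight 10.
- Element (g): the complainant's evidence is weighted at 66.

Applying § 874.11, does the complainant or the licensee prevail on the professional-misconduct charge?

licensee

— Issue I —
At Stage I.1 the complainant must meet a heightened civil standard (weight is at least 72): on (a) the weight is 72 less the opposing 2 gives net 70, < 72, so (a) does not meet the standard.
  Stage I.1 not carried; the complainant fails its burden.
The licensee prevails on this issue.
— Issue II —
At Stage II.1 the complainant must meet a preponderance (weight is at least 51): on (d) the weight is 50, < 51, so (d) does not meet the standard.
  Not every element is met, so the complainant fails to carry Stage II.1.
The analysis ends at Stage II.1; the licensee prevails on this issue.
— Issue III —
Stage III.1 (complainant, the preponderance of the evidence, weight is at least 53): (h) net 67−14=53 ≥ 53 — meets.
  All elements met. The complainant retains the burden for Stage III.2.
Stage III.2 (complainant, the preponderance of the evidence, weight is at least 53): (i) net 80−24=56 ≥ 53 — meets.
  All elements met at the final stage.
All stages carried — the complainant prevails on this issue.
Per-issue: Issue I → licensee; Issue II → licensee; Issue III → complainant. The complainant must prevail on a majority of issues; overall, the licensee prevails.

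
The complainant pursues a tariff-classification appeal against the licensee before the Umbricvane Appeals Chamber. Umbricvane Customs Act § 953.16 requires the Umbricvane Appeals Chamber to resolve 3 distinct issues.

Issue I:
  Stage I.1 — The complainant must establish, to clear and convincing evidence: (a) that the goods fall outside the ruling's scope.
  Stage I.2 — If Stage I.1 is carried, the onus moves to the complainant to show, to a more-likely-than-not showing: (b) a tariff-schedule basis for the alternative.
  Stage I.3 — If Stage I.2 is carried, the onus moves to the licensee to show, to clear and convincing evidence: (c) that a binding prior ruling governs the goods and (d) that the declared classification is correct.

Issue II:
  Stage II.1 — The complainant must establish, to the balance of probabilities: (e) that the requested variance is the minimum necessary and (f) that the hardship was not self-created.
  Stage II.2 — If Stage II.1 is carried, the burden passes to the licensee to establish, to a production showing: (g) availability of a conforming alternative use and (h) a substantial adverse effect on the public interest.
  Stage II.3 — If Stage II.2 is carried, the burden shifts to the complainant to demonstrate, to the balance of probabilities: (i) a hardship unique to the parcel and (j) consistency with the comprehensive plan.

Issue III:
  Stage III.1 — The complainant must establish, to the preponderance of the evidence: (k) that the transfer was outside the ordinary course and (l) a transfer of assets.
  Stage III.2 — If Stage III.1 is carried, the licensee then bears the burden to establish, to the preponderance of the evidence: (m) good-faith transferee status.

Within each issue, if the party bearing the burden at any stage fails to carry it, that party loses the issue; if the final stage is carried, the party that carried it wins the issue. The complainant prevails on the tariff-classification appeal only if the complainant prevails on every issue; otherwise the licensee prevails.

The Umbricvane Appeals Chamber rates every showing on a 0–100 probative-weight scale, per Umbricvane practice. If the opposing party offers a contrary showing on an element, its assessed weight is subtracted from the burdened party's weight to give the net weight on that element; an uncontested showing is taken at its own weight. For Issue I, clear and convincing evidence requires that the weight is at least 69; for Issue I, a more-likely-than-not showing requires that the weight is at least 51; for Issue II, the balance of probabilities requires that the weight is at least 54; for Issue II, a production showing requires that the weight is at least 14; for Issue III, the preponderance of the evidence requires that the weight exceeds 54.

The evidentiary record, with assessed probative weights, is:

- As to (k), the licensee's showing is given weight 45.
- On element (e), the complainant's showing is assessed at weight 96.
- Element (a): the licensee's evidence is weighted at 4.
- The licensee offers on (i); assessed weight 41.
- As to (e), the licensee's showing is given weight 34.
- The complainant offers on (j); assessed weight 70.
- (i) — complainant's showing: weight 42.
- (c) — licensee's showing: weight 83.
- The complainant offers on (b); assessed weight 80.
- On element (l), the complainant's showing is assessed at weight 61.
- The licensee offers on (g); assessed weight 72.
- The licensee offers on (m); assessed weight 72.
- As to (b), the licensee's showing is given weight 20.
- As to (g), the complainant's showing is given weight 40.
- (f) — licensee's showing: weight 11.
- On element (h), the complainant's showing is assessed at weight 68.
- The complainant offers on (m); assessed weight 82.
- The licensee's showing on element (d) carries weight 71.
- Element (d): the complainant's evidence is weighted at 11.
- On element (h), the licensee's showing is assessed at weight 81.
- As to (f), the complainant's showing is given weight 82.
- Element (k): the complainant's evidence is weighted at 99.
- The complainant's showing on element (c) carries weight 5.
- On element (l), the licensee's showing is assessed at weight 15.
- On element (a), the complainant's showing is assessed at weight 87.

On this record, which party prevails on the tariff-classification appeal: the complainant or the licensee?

licensee

— Issue I —
At Stage I.1 the complainant must meet clear and convincing evidence (weight is at least 69): on (a) the weight is 87 less the opposing 4 gives net 83, ≥ 69, so (a) meets the standard.
  Stage I.1 carried; the burden remains with the complainant.
At Stage I.2 the complainant must meet a more-likely-than-not showing (weight is at least 51): on (b) the weight is 80 less the opposing 20 gives net 60, which does reach 51, so (b) meets the standard.
  All elements met. The burden passes to the licensee.
At Stage I.3 the licensee must meet clear and convincing evidence (weight is at least 69): on (c) the weight is 83 less the opposing 5 gives net 78, which does reach 69, so (c) meets the standard; on (d) the weight is 71 less the opposing 11 gives net 60, which does not reach 69, so (d) does not meet the standard.
  Stage I.3 not carried; the licensee fails its burden.
The analysis ends at Stage I.3; the complainant prevails on this issue.
— Issue II —
Stage II.1 — burden on complainant; standard: the balance of probabilities (weight is at least 54).
    (e): 96 − 34 = 62 ≥ 54 [met]
    (f): 82 − 11 = 71 ≥ 54 [met]
  The complainant carries Stage II.1; the licensee now bears the burden.
Stage II.2 — burden on licensee; standard: a production showing (weight is at least 14).
    (g): 72 − 40 = 32 ≥ 14 [met]
    (h): 81 − 68 = 13 < 14 [not met]
  Not every element is met, so the licensee fails to carry Stage II.2.
The complainant prevails on this issue.
— Issue III —
At Stage III.1 the complainant must meet the preponderance of the evidence (weight exceeds 54): on (k) the weight is 99 less the opposing 45 gives net 54, which does not exceed 54, so (k) does not meet the standard; on (l) the weight is 61 less the opposing 15 gives net 46, which does not exceed 54, so (l) does not meet the standard.
  Stage III.1 not carried; the complainant fails its burden.
So the licensee prevails on this issue.
Per-issue: Issue I → complainant; Issue II → complainant; Issue III → licensee. The complainant must prevail on every issue; overall, the licensee prevails.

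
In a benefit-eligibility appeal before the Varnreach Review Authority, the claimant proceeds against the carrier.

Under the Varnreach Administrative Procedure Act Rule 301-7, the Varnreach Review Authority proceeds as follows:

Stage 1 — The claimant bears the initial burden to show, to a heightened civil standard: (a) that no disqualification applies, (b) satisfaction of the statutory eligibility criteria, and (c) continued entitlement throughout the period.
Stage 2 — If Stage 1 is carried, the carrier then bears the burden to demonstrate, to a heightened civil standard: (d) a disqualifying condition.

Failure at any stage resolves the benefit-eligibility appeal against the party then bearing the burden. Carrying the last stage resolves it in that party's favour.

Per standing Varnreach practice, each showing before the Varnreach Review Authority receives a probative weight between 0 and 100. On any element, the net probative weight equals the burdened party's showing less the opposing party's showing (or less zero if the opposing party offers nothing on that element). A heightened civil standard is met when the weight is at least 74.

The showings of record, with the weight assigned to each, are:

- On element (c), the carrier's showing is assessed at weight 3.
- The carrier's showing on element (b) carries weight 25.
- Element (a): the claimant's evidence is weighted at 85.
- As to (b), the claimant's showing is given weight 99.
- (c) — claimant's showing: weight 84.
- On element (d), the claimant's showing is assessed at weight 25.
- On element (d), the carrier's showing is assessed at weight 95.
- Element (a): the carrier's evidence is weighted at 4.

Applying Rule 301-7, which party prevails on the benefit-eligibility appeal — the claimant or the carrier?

Stage 1 — burden on claimant; standard: a heightened civil standard (weight is at least 74).
    (a): 85 − 4 = 81 ≥ 74 [met]
    (b): 99 − 25 = 74 ≥ 74 [met]
    (c): 84 − 3 = 81 ≥ 74 [met]
  Stage 1 carried; the burden shifts to the carrier.
Stage 2 — burden on carrier; standard: a heightened civil standard (weight is at least 74).
    (d): 95 − 25 = 70 < 74 [not met]
  Stage 2 not carried; the carrier fails its burden.
The claimant prevails.

claimant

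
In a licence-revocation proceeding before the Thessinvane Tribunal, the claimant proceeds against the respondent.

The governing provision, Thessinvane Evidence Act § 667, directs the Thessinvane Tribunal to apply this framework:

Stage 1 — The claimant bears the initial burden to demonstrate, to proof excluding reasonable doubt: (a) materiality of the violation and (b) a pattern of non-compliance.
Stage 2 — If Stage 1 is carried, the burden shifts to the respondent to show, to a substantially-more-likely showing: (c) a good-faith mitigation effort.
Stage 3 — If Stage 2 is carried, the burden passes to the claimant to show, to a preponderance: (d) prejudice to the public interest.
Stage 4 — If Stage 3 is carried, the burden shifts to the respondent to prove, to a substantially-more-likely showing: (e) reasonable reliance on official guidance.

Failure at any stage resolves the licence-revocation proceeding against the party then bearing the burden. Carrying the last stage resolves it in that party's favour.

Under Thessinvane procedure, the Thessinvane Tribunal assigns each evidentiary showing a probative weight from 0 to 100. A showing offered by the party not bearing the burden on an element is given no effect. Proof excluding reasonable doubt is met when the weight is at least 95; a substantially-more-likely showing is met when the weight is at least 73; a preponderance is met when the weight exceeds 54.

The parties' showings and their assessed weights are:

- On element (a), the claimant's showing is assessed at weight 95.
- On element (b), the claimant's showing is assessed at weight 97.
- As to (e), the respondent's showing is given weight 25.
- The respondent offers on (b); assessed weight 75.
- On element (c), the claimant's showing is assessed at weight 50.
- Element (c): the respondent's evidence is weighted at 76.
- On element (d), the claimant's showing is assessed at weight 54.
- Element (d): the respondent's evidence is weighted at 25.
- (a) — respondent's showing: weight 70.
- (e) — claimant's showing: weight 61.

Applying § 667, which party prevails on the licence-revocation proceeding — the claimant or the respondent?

Stage 1 — burden on claimant; standard: proof excluding reasonable doubt (weight is at least 95).
    (a): 95 (respondent's 70 disregarded) ≥ 95 [met]
    (b): 97 (respondent's 75 disregarded) ≥ 95 [met]
  Stage 1 is satisfied; the onus moves to the respondent.
Stage 2 — burden on respondent; standard: a substantially-more-likely showing (weight is at least 73).
    (c): 76 (claimant's 50 disregarded) ≥ 73 [met]
  All elements met. The burden passes to the claimant.
Stage 3 — burden on claimant; standard: a preponderance (weight exceeds 54).
    (d): 54 (respondent's 25 disregarded) ≤ 54 [not met]
  The claimant does not carry Stage 3.
So the respondent prevails.

respondent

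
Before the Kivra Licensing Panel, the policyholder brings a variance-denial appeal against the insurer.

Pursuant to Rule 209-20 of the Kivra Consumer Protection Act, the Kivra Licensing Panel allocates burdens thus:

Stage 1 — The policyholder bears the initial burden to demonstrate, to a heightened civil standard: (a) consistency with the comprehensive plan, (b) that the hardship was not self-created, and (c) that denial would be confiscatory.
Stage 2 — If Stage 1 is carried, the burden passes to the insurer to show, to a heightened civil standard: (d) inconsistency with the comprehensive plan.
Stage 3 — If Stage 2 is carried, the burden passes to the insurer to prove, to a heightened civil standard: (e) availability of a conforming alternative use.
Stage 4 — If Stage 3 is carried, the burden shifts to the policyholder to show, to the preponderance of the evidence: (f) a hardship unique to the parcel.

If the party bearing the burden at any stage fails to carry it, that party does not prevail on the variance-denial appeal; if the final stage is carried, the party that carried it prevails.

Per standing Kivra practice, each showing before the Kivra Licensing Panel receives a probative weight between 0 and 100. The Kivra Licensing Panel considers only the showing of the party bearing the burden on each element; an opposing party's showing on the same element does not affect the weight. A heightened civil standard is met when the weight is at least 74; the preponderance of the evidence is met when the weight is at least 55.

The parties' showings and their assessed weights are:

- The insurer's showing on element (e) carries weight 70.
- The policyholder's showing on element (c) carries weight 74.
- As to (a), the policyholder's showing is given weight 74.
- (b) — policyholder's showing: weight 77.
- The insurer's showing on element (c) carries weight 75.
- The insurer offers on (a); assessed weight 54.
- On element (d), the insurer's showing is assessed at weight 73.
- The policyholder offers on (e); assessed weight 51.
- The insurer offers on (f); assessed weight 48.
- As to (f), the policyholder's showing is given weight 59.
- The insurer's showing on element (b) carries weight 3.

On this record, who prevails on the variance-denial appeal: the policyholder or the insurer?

policyholder

Stage 1 — burden on policyholder; standard: a heightened civil standard (weight is at least 74).
    (a): 74 (insurer's 54 disregarded) ≥ 74 [met]
    (b): 77 (insurer's 3 disregarded) ≥ 74 [met]
    (c): 74 (insurer's 75 disregarded) ≥ 74 [met]
  All elements met. The burden passes to the insurer.
Stage 2 — burden on insurer; standard: a heightened civil standard (weight is at least 74).
    (d): 73 < 74 [not met]
  The insurer does not carry Stage 2.
The policyholder prevails.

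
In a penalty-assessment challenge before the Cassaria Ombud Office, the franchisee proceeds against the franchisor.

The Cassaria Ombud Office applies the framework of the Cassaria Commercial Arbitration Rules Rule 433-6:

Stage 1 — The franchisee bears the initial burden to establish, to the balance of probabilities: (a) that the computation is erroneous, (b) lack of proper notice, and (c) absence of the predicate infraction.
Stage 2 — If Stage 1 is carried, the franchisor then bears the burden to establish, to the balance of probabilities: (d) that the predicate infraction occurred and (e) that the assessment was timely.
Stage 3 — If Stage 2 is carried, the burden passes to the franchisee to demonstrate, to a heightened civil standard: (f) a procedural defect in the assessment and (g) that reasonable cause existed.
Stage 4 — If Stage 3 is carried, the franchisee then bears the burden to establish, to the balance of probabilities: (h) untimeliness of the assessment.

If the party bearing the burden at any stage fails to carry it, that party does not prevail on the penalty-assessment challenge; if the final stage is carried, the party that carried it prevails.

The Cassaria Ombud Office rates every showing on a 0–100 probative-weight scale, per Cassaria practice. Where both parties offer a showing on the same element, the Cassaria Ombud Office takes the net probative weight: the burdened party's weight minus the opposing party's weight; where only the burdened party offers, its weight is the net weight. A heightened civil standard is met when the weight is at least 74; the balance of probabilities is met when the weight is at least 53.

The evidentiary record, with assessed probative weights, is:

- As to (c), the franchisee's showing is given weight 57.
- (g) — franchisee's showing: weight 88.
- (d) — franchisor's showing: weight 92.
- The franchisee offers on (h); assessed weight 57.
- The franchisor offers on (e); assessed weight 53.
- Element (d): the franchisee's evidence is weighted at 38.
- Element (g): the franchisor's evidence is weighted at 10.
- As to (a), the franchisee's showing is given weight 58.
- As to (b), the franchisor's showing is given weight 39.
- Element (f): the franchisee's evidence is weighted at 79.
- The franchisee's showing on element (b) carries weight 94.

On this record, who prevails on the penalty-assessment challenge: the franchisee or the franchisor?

Stage 1 — burden on franchisee; standard: the balance of probabilities (weight is at least 53).
    (a): 58 ≥ 53 [met]
    (b): 94 − 39 = 55 ≥ 53 [met]
    (c): 57 ≥ 53 [met]
  Stage 1 carried; the burden shifts to the franchisor.
Stage 2 — burden on franchisor; standard: the balance of probabilities (weight is at least 53).
    (d): 92 − 38 = 54 ≥ 53 [met]
    (e): 53 ≥ 53 [met]
  All elements met. The burden passes to the franchisee.
Stage 3 — burden on franchisee; standard: a heightened civil standard (weight is at least 74).
    (f): 79 ≥ 74 [met]
    (g): 88 − 10 = 78 ≥ 74 [met]
  Stage 3 is satisfied; the franchisee continues to bear the burden.
Stage 4 — burden on franchisee; standard: the balance of probabilities (weight is at least 53).
    (h): 57 ≥ 53 [met]
  All elements met at the final stage.
With every stage satisfied, the franchisee prevails.

franchisee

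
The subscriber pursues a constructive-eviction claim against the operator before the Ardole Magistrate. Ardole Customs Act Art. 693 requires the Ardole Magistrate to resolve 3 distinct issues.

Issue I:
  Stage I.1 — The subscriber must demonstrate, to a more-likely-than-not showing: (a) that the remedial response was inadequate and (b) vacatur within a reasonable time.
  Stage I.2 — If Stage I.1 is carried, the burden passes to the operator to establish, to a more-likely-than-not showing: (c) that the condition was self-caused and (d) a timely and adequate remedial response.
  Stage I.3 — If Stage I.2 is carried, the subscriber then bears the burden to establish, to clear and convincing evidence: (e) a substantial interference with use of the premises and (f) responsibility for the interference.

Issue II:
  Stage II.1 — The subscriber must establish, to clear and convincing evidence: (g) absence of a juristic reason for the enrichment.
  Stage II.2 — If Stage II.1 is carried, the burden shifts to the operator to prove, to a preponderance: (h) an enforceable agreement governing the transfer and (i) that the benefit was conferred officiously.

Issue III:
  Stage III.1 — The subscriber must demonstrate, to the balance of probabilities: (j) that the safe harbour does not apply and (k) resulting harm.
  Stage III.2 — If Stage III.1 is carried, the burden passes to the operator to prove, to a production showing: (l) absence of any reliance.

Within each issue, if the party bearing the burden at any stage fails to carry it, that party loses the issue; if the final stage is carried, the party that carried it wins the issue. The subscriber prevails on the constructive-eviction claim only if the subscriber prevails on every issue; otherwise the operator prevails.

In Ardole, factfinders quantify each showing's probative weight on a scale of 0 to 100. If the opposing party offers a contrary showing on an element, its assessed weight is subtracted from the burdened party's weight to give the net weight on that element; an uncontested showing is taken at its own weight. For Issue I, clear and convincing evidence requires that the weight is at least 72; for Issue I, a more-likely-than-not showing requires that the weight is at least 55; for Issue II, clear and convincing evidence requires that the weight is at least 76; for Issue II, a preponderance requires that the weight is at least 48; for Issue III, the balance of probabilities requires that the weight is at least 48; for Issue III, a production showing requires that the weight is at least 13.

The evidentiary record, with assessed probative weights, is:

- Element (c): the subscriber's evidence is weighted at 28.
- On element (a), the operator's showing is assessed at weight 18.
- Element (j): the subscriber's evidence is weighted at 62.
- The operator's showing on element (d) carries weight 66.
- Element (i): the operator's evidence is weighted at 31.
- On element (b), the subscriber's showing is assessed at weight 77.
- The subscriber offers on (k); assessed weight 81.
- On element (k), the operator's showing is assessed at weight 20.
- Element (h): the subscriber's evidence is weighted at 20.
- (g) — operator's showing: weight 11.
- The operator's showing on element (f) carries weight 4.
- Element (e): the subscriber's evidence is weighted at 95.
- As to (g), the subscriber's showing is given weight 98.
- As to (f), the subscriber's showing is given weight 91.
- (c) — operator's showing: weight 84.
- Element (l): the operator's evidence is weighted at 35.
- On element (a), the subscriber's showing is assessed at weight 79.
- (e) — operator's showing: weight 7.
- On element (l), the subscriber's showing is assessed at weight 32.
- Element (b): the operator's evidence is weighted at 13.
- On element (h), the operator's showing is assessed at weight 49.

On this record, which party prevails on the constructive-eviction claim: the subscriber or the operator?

— Issue I —
At Stage I.1 the subscriber must meet a more-likely-than-not showing (weight is at least 55): on (a) the weight is 79 less the opposing 18 gives net 61, which does reach 55, so (a) meets the standard; on (b) the weight is 77 less the opposing 13 gives net 64, ≥ 55, so (b) meets the standard.
  The subscriber carries Stage I.1; the operator now bears the burden.
At Stage I.2 the operator must meet a more-likely-than-not showing (weight is at least 55): on (c) the weight is 84 less the opposing 28 gives net 56, ≥ 55, so (c) meets the standard; on (d) the weight is 66, which does reach 55, so (d) meets the standard.
  The operator carries Stage I.2; the subscriber now bears the burden.
At Stage I.3 the subscriber must meet clear and convincing evidence (weight is at least 72): on (e) the weight is 95 less the opposing 7 gives net 88, ≥ 72, so (e) meets the standard; on (f) the weight is 91 less the opposing 4 gives net 87, ≥ 72, so (f) meets the standard.
  Stage I.3 carried; the final stage is satisfied.
Every stage carried; the subscriber prevails on this issue.
— Issue II —
At Stage II.1 the subscriber must meet clear and convincing evidence (weight is at least 76): on (g) the weight is 98 less the opposing 11 gives net 87, which does reach 76, so (g) meets the standard.
  All elements met. The burden passes to the operator.
At Stage II.2 the operator must meet a preponderance (weight is at least 48): on (h) the weight is 49 less the opposing 20 gives net 29, which does not reach 48, so (h) does not meet the standard; on (i) the weight is 31, < 48, so (i) does not meet the standard.
  The operator does not carry Stage II.2.
The analysis ends at Stage II.2; the subscriber prevails on this issue.
— Issue III —
At Stage III.1 the subscriber must meet the balance of probabilities (weight is at least 48): on (j) the weight is 62, which does reach 48, so (j) meets the standard; on (k) the weight is 81 less the opposing 20 gives net 61, ≥ 48, so (k) meets the standard.
  The subscriber carries Stage III.1; the operator now bears the burden.
At Stage III.2 the operator must meet a production showing (weight is at least 13): on (l) the weight is 35 less the opposing 32 gives net 3, which does not reach 13, so (l) does not meet the standard.
  The operator does not carry Stage III.2.
The analysis ends at Stage III.2; the subscriber prevails on this issue.
Per-issue: Issue I → subscriber; Issue II → subscriber; Issue III → subscriber. The subscriber must prevail on every issue; overall, the subscriber prevails.

subscriber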